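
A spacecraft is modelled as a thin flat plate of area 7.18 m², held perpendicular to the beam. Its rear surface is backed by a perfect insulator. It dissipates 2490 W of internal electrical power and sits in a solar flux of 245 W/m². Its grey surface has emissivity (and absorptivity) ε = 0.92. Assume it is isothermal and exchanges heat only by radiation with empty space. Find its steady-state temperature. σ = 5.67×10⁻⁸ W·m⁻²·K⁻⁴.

At steady state, absorbed solar power + internal power = radiated power.
Absorbed: α·S·A_cross = 0.92·245·7.180 = 1618 W (cross-section A).
Total input = 1618 + 2490 = 4108 W.
Radiated: εσ·A_surf·T⁴ with A_surf = A = 7.180 m².
T⁴ = 4108/(0.92·5.67×10⁻⁸·7.180) = 1.097×10¹⁰ K⁴.

T ≈ 324 K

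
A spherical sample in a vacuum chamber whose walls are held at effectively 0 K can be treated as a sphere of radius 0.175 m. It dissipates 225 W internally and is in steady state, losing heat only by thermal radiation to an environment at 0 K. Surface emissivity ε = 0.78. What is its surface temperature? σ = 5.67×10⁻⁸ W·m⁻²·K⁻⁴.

Steady state: internal power = radiated power, P = εσA T⁴.
Radiating area A = 4πr² = 0.3848 m².
T⁴ = P/(εσA) = 225/(0.78·5.67×10⁻⁸·0.3848) = 1.322×10¹⁰ K⁴.
T = (1.322×10¹⁰)^(1/4).

T ≈ 339 K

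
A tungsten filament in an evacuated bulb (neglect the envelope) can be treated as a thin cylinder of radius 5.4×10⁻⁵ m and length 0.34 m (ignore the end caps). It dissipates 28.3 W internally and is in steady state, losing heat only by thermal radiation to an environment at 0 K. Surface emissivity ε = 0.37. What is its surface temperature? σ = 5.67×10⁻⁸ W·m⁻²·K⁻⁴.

T ≈ 1850 K

Steady state: internal power = radiated power, P = εσA T⁴.
Radiating area A = 2πrL = 1.154×10⁻⁴ m².
T⁴ = P/(εσA) = 28.3/(0.37·5.67×10⁻⁸·1.154×10⁻⁴) = 1.169×10¹³ K⁴.
T = (1.169×10¹³)^(1/4).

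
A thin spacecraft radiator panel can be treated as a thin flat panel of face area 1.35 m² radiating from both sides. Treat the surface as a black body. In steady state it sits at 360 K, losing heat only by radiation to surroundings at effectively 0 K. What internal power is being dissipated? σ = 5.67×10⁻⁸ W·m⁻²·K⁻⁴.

Steady state: P = εσA T⁴.
A = 2·1.35 = 2.700 m²; T⁴ = (360)⁴ = 1.680×10¹⁰ K⁴.
P = 1.0 × 5.67×10⁻⁸ × 2.700 × 1.680×10¹⁰.

P ≈ 2570 W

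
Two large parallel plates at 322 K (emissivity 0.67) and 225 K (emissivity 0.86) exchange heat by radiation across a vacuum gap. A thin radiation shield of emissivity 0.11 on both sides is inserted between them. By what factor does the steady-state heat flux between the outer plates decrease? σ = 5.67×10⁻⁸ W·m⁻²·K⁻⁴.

Without shield: q₀ = σΔ(T⁴)/(1/ε₁+1/ε₂−1) with denominator 1.655.
With shield the two gaps are in series; the resistances add: (1/ε₁+1/ε_s−1)+(1/ε_s+1/ε₂−1) = 9.583+9.254 = 18.84.
Heat-flux ratio q₀/q = 18.84/1.655.

factor ≈ 11.4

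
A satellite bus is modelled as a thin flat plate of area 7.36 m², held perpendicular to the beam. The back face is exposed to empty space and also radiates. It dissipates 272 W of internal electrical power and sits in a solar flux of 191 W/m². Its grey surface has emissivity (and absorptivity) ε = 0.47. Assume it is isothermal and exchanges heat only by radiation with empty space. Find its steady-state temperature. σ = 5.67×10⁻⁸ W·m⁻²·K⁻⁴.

T ≈ 221 K

At steady state, absorbed solar power + internal power = radiated power.
Absorbed: α·S·A_cross = 0.47·191·7.360 = 660.7 W (cross-section A).
Total input = 660.7 + 272 = 932.7 W.
Radiated: εσ·A_surf·T⁴ with A_surf = 2A = 14.72 m².
T⁴ = 932.7/(0.47·5.67×10⁻⁸·14.72) = 2.378×10⁹ K⁴.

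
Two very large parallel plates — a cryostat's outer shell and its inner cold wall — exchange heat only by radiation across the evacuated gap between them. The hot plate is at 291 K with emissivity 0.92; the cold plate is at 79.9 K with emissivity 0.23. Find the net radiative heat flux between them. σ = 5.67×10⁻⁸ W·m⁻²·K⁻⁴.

For two infinite grey parallel plates, q = σ(T₁⁴ − T₂⁴)/(1/ε₁ + 1/ε₂ − 1).
T₁⁴ − T₂⁴ = 7.171×10⁹ − 4.076×10⁷ = 7.130×10⁹ K⁴.
1/ε₁ + 1/ε₂ − 1 = 1.087 + 4.348 − 1 = 4.435.
q = 5.67×10⁻⁸ × 7.130×10⁹ / 4.435.

q ≈ 91.2 W/m²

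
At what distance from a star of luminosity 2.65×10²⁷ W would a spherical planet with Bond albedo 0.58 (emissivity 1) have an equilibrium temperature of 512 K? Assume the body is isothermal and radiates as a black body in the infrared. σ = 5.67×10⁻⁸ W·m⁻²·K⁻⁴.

For an isothermal black-emitting sphere, (1−a)S·πr² = σ·4πr²·T⁴ ⇒ S = 4σT⁴/(1−a).
S = 4·5.67×10⁻⁸·(512)⁴/0.420 = 37110 W/m².
Flux falls as S = L/(4πd²), so d = √(L/(4πS)) = √(2.65×10²⁷/(4π·37110)).

d ≈ 7.54×10¹⁰ m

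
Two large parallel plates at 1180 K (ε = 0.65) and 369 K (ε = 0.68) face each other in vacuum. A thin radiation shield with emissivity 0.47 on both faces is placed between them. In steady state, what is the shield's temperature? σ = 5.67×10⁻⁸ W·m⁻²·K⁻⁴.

In steady state the net flux on the hot side equals that on the cold side.
σ(T₁⁴−T_s⁴)/D₁ = σ(T_s⁴−T₂⁴)/D₂, with D₁ = 1/ε₁+1/ε_s−1 = 2.666, D₂ = 1/ε_s+1/ε₂−1 = 2.598.
Solve for T_s⁴: T_s⁴ = (D₂·T₁⁴ + D₁·T₂⁴)/(D₁+D₂) = 9.663×10¹¹ K⁴.

T_s ≈ 991 K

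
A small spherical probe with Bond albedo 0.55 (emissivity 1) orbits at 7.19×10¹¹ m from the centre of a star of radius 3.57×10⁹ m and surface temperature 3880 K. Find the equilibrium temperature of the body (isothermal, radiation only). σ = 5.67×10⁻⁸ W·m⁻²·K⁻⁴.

T ≈ 158 K

The star's surface emits σT_*⁴; at distance d the flux is S = σT_*⁴(R_*/d)².
S = 5.67×10⁻⁸·(3880)⁴·(3.57×10⁹/7.19×10¹¹)² = 316.8 W/m².
For an isothermal sphere T⁴ = (1−a)S/(4σ) = 6.286×10⁸ K⁴.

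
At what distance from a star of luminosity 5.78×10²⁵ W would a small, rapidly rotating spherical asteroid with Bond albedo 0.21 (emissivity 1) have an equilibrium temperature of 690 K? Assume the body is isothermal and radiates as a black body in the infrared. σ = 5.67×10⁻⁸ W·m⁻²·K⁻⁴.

For an isothermal black-emitting sphere, (1−a)S·πr² = σ·4πr²·T⁴ ⇒ S = 4σT⁴/(1−a).
S = 4·5.67×10⁻⁸·(690)⁴/0.790 = 65070 W/m².
Flux falls as S = L/(4πd²), so d = √(L/(4πS)) = √(5.78×10²⁵/(4π·65070)).

d ≈ 8.41×10⁹ m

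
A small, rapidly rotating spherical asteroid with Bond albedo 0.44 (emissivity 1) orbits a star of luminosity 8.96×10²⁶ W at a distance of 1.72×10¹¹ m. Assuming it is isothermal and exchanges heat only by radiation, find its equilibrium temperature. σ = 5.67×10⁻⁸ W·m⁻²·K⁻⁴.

First find the stellar flux at distance d: S = L/(4πd²) = 8.96×10²⁶/(4π·(1.72×10¹¹)²) = 2410 W/m².
For an isothermal sphere, absorbed (1−a)S·πr² = emitted σ·4πr²·T⁴, so T⁴ = (1−a)S/(4σ).
T⁴ = 0.560·2410/(4·5.67×10⁻⁸) = 5.951×10⁹ K⁴.

T ≈ 278 K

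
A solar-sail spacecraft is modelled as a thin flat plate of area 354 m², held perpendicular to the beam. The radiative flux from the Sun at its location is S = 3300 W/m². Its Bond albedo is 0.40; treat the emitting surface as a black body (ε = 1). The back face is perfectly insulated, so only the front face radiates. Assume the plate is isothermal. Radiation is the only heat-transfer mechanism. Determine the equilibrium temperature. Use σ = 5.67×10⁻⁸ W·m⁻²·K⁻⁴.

T ≈ 432 K

At equilibrium, absorbed power = emitted power.
Absorbing cross-section = A = 354.0 m²; emitting surface = A = 354.0 m² (ratio 1).
(1−a)S·A_cross = εσ·A_surf·T⁴  ⇒  T⁴ = (1−a)S/(1σ).
T⁴ = 0.600·3300/(1·5.67×10⁻⁸) = 3.492×10¹⁰ K⁴.
T = (3.492×10¹⁰)^(1/4).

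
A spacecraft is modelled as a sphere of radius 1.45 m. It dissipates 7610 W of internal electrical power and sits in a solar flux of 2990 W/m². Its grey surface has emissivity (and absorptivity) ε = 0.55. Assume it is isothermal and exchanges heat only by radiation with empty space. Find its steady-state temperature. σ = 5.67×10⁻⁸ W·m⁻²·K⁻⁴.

At steady state, absorbed solar power + internal power = radiated power.
Absorbed: α·S·A_cross = 0.55·2990·6.605 = 10860 W (cross-section πr²).
Total input = 10860 + 7610 = 18470 W.
Radiated: εσ·A_surf·T⁴ with A_surf = 4πr² = 26.42 m².
T⁴ = 18470/(0.55·5.67×10⁻⁸·26.42) = 2.242×10¹⁰ K⁴.

T ≈ 387 K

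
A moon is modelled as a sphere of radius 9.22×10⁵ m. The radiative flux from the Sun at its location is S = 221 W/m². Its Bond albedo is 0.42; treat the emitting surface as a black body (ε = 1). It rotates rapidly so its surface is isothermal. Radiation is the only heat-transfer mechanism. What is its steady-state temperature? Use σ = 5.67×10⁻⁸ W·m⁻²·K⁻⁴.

At equilibrium, absorbed power = emitted power.
Absorbing cross-section = πr² = 2.671×10¹² m²; emitting surface = 4πr² = 1.068×10¹³ m² (ratio 4).
(1−a)S·A_cross = εσ·A_surf·T⁴  ⇒  T⁴ = (1−a)S/(4σ).
T⁴ = 0.580·221/(4·5.67×10⁻⁸) = 5.652×10⁸ K⁴.
T = (5.652×10⁸)^(1/4).

T ≈ 154 K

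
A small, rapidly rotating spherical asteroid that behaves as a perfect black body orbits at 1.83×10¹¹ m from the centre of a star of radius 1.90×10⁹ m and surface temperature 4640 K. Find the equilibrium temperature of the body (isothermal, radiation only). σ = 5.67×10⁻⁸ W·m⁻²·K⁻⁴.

T ≈ 334 K

The star's surface emits σT_*⁴; at distance d the flux is S = σT_*⁴(R_*/d)².
S = 5.67×10⁻⁸·(4640)⁴·(1.90×10⁹/1.83×10¹¹)² = 2833 W/m².
For an isothermal sphere T⁴ = (1−a)S/(4σ) = 1.249×10¹⁰ K⁴.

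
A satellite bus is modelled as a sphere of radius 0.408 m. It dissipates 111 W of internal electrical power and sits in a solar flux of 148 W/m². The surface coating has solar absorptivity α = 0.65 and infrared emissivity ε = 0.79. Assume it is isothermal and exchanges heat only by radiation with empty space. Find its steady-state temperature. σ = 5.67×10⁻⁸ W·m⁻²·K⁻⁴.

At steady state, absorbed solar power + internal power = radiated power.
Absorbed: α·S·A_cross = 0.65·148·0.5230 = 50.31 W (cross-section πr²).
Total input = 50.31 + 111 = 161.3 W.
Radiated: εσ·A_surf·T⁴ with A_surf = 4πr² = 2.092 m².
T⁴ = 161.3/(0.79·5.67×10⁻⁸·2.092) = 1.722×10⁹ K⁴.

T ≈ 204 K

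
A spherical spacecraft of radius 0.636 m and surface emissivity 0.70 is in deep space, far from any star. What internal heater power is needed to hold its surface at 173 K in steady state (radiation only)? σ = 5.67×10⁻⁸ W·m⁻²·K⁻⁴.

P ≈ 181 W

P = εσ·4πr²·T⁴.
4πr² = 5.083 m²; T⁴ = 8.957×10⁸ K⁴.
P = 0.70·5.67×10⁻⁸·5.083·8.957×10⁸.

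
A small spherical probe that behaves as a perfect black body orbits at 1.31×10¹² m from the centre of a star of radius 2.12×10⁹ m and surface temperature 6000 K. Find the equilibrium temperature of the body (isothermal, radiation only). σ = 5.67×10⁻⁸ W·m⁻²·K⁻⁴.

T ≈ 171 K

The star's surface emits σT_*⁴; at distance d the flux is S = σT_*⁴(R_*/d)².
S = 5.67×10⁻⁸·(6000)⁴·(2.12×10⁹/1.31×10¹²)² = 192.4 W/m².
For an isothermal sphere T⁴ = (1−a)S/(4σ) = 8.485×10⁸ K⁴.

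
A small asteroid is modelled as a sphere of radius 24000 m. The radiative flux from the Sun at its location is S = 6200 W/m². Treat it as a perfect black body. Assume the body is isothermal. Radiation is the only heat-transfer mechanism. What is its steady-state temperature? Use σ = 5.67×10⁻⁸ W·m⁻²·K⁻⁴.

At equilibrium, absorbed power = emitted power.
Absorbing cross-section = πr² = 1.810×10⁹ m²; emitting surface = 4πr² = 7.238×10⁹ m² (ratio 4).
S·A_cross = εσ·A_surf·T⁴  ⇒  T⁴ = S/(4σ).
T⁴ = 1.00·6200/(4·5.67×10⁻⁸) = 2.734×10¹⁰ K⁴.
T = (2.734×10¹⁰)^(1/4).

T ≈ 407 K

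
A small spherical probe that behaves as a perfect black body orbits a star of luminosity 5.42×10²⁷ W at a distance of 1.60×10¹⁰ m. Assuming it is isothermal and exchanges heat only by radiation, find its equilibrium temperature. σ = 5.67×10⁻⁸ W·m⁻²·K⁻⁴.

T ≈ 1650 K

First find the stellar flux at distance d: S = L/(4πd²) = 5.42×10²⁷/(4π·(1.60×10¹⁰)²) = 1.685×10⁶ W/m².
For an isothermal sphere, absorbed (1−a)S·πr² = emitted σ·4πr²·T⁴, so T⁴ = (1−a)S/(4σ).
T⁴ = 1.00·1.685×10⁶/(4·5.67×10⁻⁸) = 7.429×10¹² K⁴.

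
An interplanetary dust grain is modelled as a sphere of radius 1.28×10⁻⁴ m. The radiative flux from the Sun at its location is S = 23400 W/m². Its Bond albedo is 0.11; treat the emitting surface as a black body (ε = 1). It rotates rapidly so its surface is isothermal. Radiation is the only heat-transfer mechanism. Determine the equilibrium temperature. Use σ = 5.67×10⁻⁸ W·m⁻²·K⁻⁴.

T ≈ 550 K

At equilibrium, absorbed power = emitted power.
Absorbing cross-section = πr² = 5.147×10⁻⁸ m²; emitting surface = 4πr² = 2.059×10⁻⁷ m² (ratio 4).
(1−a)S·A_cross = εσ·A_surf·T⁴  ⇒  T⁴ = (1−a)S/(4σ).
T⁴ = 0.890·23400/(4·5.67×10⁻⁸) = 9.183×10¹⁰ K⁴.
T = (9.183×10¹⁰)^(1/4).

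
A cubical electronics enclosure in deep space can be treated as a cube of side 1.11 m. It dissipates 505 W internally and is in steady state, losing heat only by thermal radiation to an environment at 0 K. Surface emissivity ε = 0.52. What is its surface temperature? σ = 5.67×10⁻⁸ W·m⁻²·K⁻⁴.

T ≈ 219 K

Steady state: internal power = radiated power, P = εσA T⁴.
Radiating area A = 6L² = 7.393 m².
T⁴ = P/(εσA) = 505/(0.52·5.67×10⁻⁸·7.393) = 2.317×10⁹ K⁴.
T = (2.317×10⁹)^(1/4).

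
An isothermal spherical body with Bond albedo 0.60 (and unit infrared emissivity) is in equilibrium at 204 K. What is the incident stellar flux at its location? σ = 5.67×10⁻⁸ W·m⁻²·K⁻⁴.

S ≈ 982 W/m²

(1−a)S·πr² = σ·4πr²·T⁴ ⇒ S = 4σT⁴/(1−a).
S = 4·5.67×10⁻⁸·1.732×10⁹/0.400.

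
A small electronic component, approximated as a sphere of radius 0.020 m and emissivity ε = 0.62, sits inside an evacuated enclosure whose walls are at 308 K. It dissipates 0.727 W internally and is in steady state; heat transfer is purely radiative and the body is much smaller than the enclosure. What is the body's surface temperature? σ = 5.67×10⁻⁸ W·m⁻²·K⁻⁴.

T ≈ 338 K

For a small grey body in a large enclosure, net radiated power = εσA(T⁴ − T_w⁴).
Steady state: P = εσA(T⁴ − T_w⁴) with A = 4πr² = 0.005027 m².
T⁴ = P/(εσA) + T_w⁴ = 0.727/(0.62·5.67×10⁻⁸·0.005027) + (308)⁴
    = 4.114×10⁹ + 8.999×10⁹ = 1.311×10¹⁰ K⁴.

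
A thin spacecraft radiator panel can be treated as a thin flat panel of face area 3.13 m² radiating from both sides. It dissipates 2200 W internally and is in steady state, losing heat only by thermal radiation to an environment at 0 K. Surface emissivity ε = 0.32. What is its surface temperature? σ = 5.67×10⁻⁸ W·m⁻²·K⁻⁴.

Steady state: internal power = radiated power, P = εσA T⁴.
Radiating area A = 2·3.13 = 6.260 m².
T⁴ = P/(εσA) = 2200/(0.32·5.67×10⁻⁸·6.260) = 1.937×10¹⁰ K⁴.
T = (1.937×10¹⁰)^(1/4).

T ≈ 373 K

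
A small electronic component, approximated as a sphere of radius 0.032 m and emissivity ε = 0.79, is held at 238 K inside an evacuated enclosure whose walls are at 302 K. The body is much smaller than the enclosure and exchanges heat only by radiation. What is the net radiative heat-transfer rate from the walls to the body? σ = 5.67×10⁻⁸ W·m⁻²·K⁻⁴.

P_net ≈ 2.95 W

For a small grey body in a large enclosure: P_net = εσA(T_body⁴ − T_wall⁴).
A = 4πr² = 0.01287 m²; T_body⁴ − T_wall⁴ = 3.209×10⁹ − 8.318×10⁹ = -5.110×10⁹ K⁴.
|P_net| = 0.79·5.67×10⁻⁸·0.01287·5.110×10⁹.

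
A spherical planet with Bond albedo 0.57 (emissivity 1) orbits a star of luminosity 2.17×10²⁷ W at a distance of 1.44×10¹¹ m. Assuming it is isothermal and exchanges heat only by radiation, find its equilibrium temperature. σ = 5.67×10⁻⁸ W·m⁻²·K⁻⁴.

T ≈ 354 K

First find the stellar flux at distance d: S = L/(4πd²) = 2.17×10²⁷/(4π·(1.44×10¹¹)²) = 8328 W/m².
For an isothermal sphere, absorbed (1−a)S·πr² = emitted σ·4πr²·T⁴, so T⁴ = (1−a)S/(4σ).
T⁴ = 0.430·8328/(4·5.67×10⁻⁸) = 1.579×10¹⁰ K⁴.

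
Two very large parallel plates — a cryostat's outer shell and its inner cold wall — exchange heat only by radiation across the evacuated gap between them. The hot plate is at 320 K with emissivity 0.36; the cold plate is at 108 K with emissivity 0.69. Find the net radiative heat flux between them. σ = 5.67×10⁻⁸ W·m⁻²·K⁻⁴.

q ≈ 182 W/m²

For two infinite grey parallel plates, q = σ(T₁⁴ − T₂⁴)/(1/ε₁ + 1/ε₂ − 1).
T₁⁴ − T₂⁴ = 1.049×10¹⁰ − 1.360×10⁸ = 1.035×10¹⁰ K⁴.
1/ε₁ + 1/ε₂ − 1 = 2.778 + 1.449 − 1 = 3.227.
q = 5.67×10⁻⁸ × 1.035×10¹⁰ / 3.227.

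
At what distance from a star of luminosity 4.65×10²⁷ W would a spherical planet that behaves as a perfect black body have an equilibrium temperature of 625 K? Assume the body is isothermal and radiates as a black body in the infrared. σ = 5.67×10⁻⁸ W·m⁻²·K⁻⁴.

d ≈ 1.03×10¹¹ m

For an isothermal black-emitting sphere, (1−a)S·πr² = σ·4πr²·T⁴ ⇒ S = 4σT⁴/(1−a).
S = 4·5.67×10⁻⁸·(625)⁴/1.00 = 34610 W/m².
Flux falls as S = L/(4πd²), so d = √(L/(4πS)) = √(4.65×10²⁷/(4π·34610)).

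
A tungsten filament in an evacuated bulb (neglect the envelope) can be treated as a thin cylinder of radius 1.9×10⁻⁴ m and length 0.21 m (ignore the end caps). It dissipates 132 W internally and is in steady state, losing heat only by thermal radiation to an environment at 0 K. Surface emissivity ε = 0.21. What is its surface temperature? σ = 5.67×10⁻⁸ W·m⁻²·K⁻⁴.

Steady state: internal power = radiated power, P = εσA T⁴.
Radiating area A = 2πrL = 2.507×10⁻⁴ m².
T⁴ = P/(εσA) = 132/(0.21·5.67×10⁻⁸·2.507×10⁻⁴) = 4.422×10¹³ K⁴.
T = (4.422×10¹³)^(1/4).

T ≈ 2580 K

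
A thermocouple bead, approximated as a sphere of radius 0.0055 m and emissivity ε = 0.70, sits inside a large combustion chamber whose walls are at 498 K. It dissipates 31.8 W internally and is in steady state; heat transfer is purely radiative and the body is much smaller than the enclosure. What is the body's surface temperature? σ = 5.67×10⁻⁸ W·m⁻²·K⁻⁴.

For a small grey body in a large enclosure, net radiated power = εσA(T⁴ − T_w⁴).
Steady state: P = εσA(T⁴ − T_w⁴) with A = 4πr² = 3.801×10⁻⁴ m².
T⁴ = P/(εσA) + T_w⁴ = 31.8/(0.70·5.67×10⁻⁸·3.801×10⁻⁴) + (498)⁴
    = 2.108×10¹² + 6.151×10¹⁰ = 2.169×10¹² K⁴.

T ≈ 1210 K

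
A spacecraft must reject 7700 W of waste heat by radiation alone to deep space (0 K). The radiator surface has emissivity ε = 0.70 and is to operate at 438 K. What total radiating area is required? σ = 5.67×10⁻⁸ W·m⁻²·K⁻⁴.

P = εσA T⁴ ⇒ A = P/(εσT⁴).
T⁴ = 3.680×10¹⁰ K⁴.
A = 7700/(0.70 × 5.67×10⁻⁸ × 3.680×10¹⁰).

A ≈ 5.27 m²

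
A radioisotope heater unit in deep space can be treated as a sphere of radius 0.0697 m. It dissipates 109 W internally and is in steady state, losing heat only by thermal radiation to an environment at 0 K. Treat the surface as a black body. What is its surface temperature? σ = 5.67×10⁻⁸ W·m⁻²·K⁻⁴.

T ≈ 421 K

Steady state: internal power = radiated power, P = εσA T⁴.
Radiating area A = 4πr² = 0.06105 m².
T⁴ = P/(εσA) = 109/(1.0·5.67×10⁻⁸·0.06105) = 3.149×10¹⁰ K⁴.
T = (3.149×10¹⁰)^(1/4).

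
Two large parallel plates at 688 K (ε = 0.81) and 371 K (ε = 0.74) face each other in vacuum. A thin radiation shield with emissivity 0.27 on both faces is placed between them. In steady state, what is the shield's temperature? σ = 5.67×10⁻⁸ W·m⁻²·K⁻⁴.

T_s ≈ 592 K

In steady state the net flux on the hot side equals that on the cold side.
σ(T₁⁴−T_s⁴)/D₁ = σ(T_s⁴−T₂⁴)/D₂, with D₁ = 1/ε₁+1/ε_s−1 = 3.938, D₂ = 1/ε_s+1/ε₂−1 = 4.055.
Solve for T_s⁴: T_s⁴ = (D₂·T₁⁴ + D₁·T₂⁴)/(D₁+D₂) = 1.230×10¹¹ K⁴.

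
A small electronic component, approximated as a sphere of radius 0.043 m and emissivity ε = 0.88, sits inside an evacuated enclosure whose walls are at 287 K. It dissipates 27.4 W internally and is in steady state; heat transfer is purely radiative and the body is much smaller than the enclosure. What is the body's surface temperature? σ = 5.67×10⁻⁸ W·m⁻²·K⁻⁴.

For a small grey body in a large enclosure, net radiated power = εσA(T⁴ − T_w⁴).
Steady state: P = εσA(T⁴ − T_w⁴) with A = 4πr² = 0.02324 m².
T⁴ = P/(εσA) + T_w⁴ = 27.4/(0.88·5.67×10⁻⁸·0.02324) + (287)⁴
    = 2.363×10¹⁰ + 6.785×10⁹ = 3.042×10¹⁰ K⁴.

T ≈ 418 K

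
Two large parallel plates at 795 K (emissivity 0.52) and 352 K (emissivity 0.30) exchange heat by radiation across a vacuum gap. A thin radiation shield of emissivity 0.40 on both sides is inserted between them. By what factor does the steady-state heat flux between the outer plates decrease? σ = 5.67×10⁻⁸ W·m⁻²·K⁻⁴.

Without shield: q₀ = σΔ(T⁴)/(1/ε₁+1/ε₂−1) with denominator 4.256.
With shield the two gaps are in series; the resistances add: (1/ε₁+1/ε_s−1)+(1/ε_s+1/ε₂−1) = 3.423+4.833 = 8.256.
Heat-flux ratio q₀/q = 8.256/4.256.

factor ≈ 1.94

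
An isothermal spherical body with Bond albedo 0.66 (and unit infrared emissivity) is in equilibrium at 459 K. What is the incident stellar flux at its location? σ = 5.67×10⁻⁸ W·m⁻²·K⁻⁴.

(1−a)S·πr² = σ·4πr²·T⁴ ⇒ S = 4σT⁴/(1−a).
S = 4·5.67×10⁻⁸·4.439×10¹⁰/0.340.

S ≈ 29600 W/m²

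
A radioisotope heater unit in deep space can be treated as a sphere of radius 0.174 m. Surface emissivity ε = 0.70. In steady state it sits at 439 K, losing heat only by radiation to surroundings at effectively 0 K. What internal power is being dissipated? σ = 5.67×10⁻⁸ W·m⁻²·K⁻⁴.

Steady state: P = εσA T⁴.
A = 4πr² = 0.3805 m²; T⁴ = (439)⁴ = 3.714×10¹⁰ K⁴.
P = 0.70 × 5.67×10⁻⁸ × 0.3805 × 3.714×10¹⁰.

P ≈ 561 W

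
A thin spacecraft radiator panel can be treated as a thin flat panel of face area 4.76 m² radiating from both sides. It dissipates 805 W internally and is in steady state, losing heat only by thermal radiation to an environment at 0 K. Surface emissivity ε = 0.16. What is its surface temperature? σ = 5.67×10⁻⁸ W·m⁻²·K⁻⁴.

T ≈ 311 K

Steady state: internal power = radiated power, P = εσA T⁴.
Radiating area A = 2·4.76 = 9.520 m².
T⁴ = P/(εσA) = 805/(0.16·5.67×10⁻⁸·9.520) = 9.321×10⁹ K⁴.
T = (9.321×10⁹)^(1/4).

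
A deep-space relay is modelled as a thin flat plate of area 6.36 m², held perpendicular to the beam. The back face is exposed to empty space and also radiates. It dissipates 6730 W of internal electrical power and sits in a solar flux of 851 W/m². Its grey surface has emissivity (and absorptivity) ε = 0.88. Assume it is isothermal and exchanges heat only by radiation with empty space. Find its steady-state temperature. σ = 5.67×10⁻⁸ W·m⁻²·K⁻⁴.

T ≈ 367 K

At steady state, absorbed solar power + internal power = radiated power.
Absorbed: α·S·A_cross = 0.88·851·6.360 = 4763 W (cross-section A).
Total input = 4763 + 6730 = 11490 W.
Radiated: εσ·A_surf·T⁴ with A_surf = 2A = 12.72 m².
T⁴ = 11490/(0.88·5.67×10⁻⁸·12.72) = 1.811×10¹⁰ K⁴.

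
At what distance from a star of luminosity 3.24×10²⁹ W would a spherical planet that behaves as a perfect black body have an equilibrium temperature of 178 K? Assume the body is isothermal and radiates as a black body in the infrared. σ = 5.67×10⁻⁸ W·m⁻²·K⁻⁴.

d ≈ 1.06×10¹³ m

For an isothermal black-emitting sphere, (1−a)S·πr² = σ·4πr²·T⁴ ⇒ S = 4σT⁴/(1−a).
S = 4·5.67×10⁻⁸·(178)⁴/1.00 = 227.7 W/m².
Flux falls as S = L/(4πd²), so d = √(L/(4πS)) = √(3.24×10²⁹/(4π·227.7)).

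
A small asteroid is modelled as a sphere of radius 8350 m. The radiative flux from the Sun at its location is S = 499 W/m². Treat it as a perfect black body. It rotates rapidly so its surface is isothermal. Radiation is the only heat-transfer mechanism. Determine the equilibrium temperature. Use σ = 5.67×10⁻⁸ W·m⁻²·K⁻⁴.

T ≈ 217 K

At equilibrium, absorbed power = emitted power.
Absorbing cross-section = πr² = 2.190×10⁸ m²; emitting surface = 4πr² = 8.762×10⁸ m² (ratio 4).
S·A_cross = εσ·A_surf·T⁴  ⇒  T⁴ = S/(4σ).
T⁴ = 1.00·499/(4·5.67×10⁻⁸) = 2.200×10⁹ K⁴.
T = (2.200×10⁹)^(1/4).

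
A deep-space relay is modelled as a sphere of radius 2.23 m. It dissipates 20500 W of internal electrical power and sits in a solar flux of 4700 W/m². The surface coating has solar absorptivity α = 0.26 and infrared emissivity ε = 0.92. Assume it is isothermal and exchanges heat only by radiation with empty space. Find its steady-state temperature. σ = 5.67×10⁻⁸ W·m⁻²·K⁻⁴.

At steady state, absorbed solar power + internal power = radiated power.
Absorbed: α·S·A_cross = 0.26·4700·15.62 = 19090 W (cross-section πr²).
Total input = 19090 + 20500 = 39590 W.
Radiated: εσ·A_surf·T⁴ with A_surf = 4πr² = 62.49 m².
T⁴ = 39590/(0.92·5.67×10⁻⁸·62.49) = 1.215×10¹⁰ K⁴.

T ≈ 332 K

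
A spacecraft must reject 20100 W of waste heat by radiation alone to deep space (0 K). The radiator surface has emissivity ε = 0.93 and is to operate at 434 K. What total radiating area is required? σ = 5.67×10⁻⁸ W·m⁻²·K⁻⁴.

P = εσA T⁴ ⇒ A = P/(εσT⁴).
T⁴ = 3.548×10¹⁰ K⁴.
A = 20100/(0.93 × 5.67×10⁻⁸ × 3.548×10¹⁰).

A ≈ 10.7 m²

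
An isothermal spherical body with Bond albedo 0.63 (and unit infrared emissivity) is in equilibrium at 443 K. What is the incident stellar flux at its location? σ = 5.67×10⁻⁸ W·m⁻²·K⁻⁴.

(1−a)S·πr² = σ·4πr²·T⁴ ⇒ S = 4σT⁴/(1−a).
S = 4·5.67×10⁻⁸·3.851×10¹⁰/0.370.

S ≈ 23600 W/m²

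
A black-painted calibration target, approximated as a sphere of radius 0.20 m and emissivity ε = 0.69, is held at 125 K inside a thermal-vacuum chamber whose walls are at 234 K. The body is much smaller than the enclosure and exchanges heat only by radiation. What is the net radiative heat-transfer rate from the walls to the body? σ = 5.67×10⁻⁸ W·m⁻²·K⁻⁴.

For a small grey body in a large enclosure: P_net = εσA(T_body⁴ − T_wall⁴).
A = 4πr² = 0.5027 m²; T_body⁴ − T_wall⁴ = 2.441×10⁸ − 2.998×10⁹ = -2.754×10⁹ K⁴.
|P_net| = 0.69·5.67×10⁻⁸·0.5027·2.754×10⁹.

P_net ≈ 54.2 W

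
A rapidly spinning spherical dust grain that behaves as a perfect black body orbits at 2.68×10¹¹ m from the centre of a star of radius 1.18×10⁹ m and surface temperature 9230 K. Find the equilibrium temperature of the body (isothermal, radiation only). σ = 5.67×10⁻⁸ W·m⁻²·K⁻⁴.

T ≈ 433 K

The star's surface emits σT_*⁴; at distance d the flux is S = σT_*⁴(R_*/d)².
S = 5.67×10⁻⁸·(9230)⁴·(1.18×10⁹/2.68×10¹¹)² = 7978 W/m².
For an isothermal sphere T⁴ = (1−a)S/(4σ) = 3.518×10¹⁰ K⁴.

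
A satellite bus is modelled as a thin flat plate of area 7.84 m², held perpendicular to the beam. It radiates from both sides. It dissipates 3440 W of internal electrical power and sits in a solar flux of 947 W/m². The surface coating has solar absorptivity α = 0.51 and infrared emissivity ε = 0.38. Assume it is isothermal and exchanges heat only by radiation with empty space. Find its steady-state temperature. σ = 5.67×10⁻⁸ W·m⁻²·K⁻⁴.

At steady state, absorbed solar power + internal power = radiated power.
Absorbed: α·S·A_cross = 0.51·947·7.840 = 3786 W (cross-section A).
Total input = 3786 + 3440 = 7226 W.
Radiated: εσ·A_surf·T⁴ with A_surf = 2A = 15.68 m².
T⁴ = 7226/(0.38·5.67×10⁻⁸·15.68) = 2.139×10¹⁰ K⁴.

T ≈ 382 K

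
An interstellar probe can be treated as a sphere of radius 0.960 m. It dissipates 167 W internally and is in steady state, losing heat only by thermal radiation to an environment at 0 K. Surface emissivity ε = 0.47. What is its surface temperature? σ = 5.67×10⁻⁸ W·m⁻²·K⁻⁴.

T ≈ 153 K

Steady state: internal power = radiated power, P = εσA T⁴.
Radiating area A = 4πr² = 11.58 m².
T⁴ = P/(εσA) = 167/(0.47·5.67×10⁻⁸·11.58) = 5.411×10⁸ K⁴.
T = (5.411×10⁸)^(1/4).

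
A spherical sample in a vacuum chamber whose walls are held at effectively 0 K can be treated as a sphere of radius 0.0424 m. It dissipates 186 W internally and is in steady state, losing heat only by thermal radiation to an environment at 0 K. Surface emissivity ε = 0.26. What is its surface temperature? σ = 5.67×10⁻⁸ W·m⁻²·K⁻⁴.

T ≈ 864 K

Steady state: internal power = radiated power, P = εσA T⁴.
Radiating area A = 4πr² = 0.02259 m².
T⁴ = P/(εσA) = 186/(0.26·5.67×10⁻⁸·0.02259) = 5.585×10¹¹ K⁴.
T = (5.585×10¹¹)^(1/4).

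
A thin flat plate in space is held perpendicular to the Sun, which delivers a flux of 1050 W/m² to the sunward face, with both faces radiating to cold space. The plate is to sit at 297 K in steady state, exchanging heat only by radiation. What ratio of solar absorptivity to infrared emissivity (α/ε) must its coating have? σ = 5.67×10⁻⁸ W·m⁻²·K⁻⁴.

Balance: αS·A = εσ·2A·T⁴ ⇒ α/ε = 2σT⁴/S.
α/ε = 2·5.67×10⁻⁸·(297)⁴/1050 = 2·5.67×10⁻⁸·7.781×10⁹/1050.

α/ε ≈ 0.840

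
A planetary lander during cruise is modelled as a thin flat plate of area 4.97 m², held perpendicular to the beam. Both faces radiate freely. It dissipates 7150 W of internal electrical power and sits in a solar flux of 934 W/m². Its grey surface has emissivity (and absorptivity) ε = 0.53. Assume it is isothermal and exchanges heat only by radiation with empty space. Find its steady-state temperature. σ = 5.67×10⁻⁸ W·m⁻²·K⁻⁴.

At steady state, absorbed solar power + internal power = radiated power.
Absorbed: α·S·A_cross = 0.53·934·4.970 = 2460 W (cross-section A).
Total input = 2460 + 7150 = 9610 W.
Radiated: εσ·A_surf·T⁴ with A_surf = 2A = 9.940 m².
T⁴ = 9610/(0.53·5.67×10⁻⁸·9.940) = 3.217×10¹⁰ K⁴.

T ≈ 424 K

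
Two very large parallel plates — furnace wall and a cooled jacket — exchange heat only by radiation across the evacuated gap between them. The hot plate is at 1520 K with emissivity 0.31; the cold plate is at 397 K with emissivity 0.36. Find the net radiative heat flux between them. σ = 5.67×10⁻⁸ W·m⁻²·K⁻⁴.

For two infinite grey parallel plates, q = σ(T₁⁴ − T₂⁴)/(1/ε₁ + 1/ε₂ − 1).
T₁⁴ − T₂⁴ = 5.338×10¹² − 2.484×10¹⁰ = 5.313×10¹² K⁴.
1/ε₁ + 1/ε₂ − 1 = 3.226 + 2.778 − 1 = 5.004.
q = 5.67×10⁻⁸ × 5.313×10¹² / 5.004.

q ≈ 60200 W/m²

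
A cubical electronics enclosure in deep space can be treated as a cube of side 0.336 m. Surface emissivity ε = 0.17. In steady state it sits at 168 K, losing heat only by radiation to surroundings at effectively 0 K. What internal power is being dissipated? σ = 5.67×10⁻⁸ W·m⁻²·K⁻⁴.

P ≈ 5.20 W

Steady state: P = εσA T⁴.
A = 6L² = 0.6774 m²; T⁴ = (168)⁴ = 7.966×10⁸ K⁴.
P = 0.17 × 5.67×10⁻⁸ × 0.6774 × 7.966×10⁸.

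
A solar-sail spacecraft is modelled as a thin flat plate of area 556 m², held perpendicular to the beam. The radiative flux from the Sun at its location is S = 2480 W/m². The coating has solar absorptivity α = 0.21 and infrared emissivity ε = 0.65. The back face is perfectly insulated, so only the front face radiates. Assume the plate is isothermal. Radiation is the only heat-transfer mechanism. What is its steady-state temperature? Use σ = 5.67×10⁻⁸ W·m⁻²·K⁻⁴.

At equilibrium, absorbed power = emitted power.
Absorbing cross-section = A = 556.0 m²; emitting surface = A = 556.0 m² (ratio 1).
αS·A_cross = εσ·A_surf·T⁴  ⇒  T⁴ = αS/(ε·1σ).
T⁴ = 0.210·2480/(0.65·1·5.67×10⁻⁸) = 1.413×10¹⁰ K⁴.
T = (1.413×10¹⁰)^(1/4).

T ≈ 345 K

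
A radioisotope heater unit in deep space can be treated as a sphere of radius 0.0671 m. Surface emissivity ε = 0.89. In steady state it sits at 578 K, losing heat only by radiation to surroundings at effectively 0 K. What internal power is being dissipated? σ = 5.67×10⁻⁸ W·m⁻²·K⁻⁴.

Steady state: P = εσA T⁴.
A = 4πr² = 0.05658 m²; T⁴ = (578)⁴ = 1.116×10¹¹ K⁴.
P = 0.89 × 5.67×10⁻⁸ × 0.05658 × 1.116×10¹¹.

P ≈ 319 W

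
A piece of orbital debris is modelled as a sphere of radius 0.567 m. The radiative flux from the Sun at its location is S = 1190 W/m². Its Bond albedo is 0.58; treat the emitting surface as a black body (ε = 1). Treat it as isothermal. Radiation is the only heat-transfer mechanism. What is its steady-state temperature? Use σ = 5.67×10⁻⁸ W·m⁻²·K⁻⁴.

At equilibrium, absorbed power = emitted power.
Absorbing cross-section = πr² = 1.010 m²; emitting surface = 4πr² = 4.040 m² (ratio 4).
(1−a)S·A_cross = εσ·A_surf·T⁴  ⇒  T⁴ = (1−a)S/(4σ).
T⁴ = 0.420·1190/(4·5.67×10⁻⁸) = 2.204×10⁹ K⁴.
T = (2.204×10⁹)^(1/4).

T ≈ 217 K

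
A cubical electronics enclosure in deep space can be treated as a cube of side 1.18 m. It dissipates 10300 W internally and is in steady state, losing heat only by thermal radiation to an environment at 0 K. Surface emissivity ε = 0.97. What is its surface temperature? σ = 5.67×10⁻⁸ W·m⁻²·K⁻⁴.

T ≈ 387 K

Steady state: internal power = radiated power, P = εσA T⁴.
Radiating area A = 6L² = 8.354 m².
T⁴ = P/(εσA) = 10300/(0.97·5.67×10⁻⁸·8.354) = 2.242×10¹⁰ K⁴.
T = (2.242×10¹⁰)^(1/4).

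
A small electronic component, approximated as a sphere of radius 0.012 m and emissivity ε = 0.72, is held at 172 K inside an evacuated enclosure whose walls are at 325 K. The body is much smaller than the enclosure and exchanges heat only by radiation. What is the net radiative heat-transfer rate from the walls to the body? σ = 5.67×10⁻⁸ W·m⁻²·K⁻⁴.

For a small grey body in a large enclosure: P_net = εσA(T_body⁴ − T_wall⁴).
A = 4πr² = 0.001810 m²; T_body⁴ − T_wall⁴ = 8.752×10⁸ − 1.116×10¹⁰ = -1.028×10¹⁰ K⁴.
|P_net| = 0.72·5.67×10⁻⁸·0.001810·1.028×10¹⁰.

P_net ≈ 0.760 W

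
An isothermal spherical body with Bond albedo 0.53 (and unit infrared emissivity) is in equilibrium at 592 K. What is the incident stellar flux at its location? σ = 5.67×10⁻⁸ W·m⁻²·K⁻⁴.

(1−a)S·πr² = σ·4πr²·T⁴ ⇒ S = 4σT⁴/(1−a).
S = 4·5.67×10⁻⁸·1.228×10¹¹/0.470.

S ≈ 59300 W/m²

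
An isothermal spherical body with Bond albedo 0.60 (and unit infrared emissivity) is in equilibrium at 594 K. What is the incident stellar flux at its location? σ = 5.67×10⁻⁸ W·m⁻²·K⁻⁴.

(1−a)S·πr² = σ·4πr²·T⁴ ⇒ S = 4σT⁴/(1−a).
S = 4·5.67×10⁻⁸·1.245×10¹¹/0.400.

S ≈ 70600 W/m²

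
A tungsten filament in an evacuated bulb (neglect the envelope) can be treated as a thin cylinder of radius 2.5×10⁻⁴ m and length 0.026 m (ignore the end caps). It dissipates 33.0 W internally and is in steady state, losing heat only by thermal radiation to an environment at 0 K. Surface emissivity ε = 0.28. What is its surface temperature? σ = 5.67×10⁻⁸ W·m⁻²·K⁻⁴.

T ≈ 2670 K

Steady state: internal power = radiated power, P = εσA T⁴.
Radiating area A = 2πrL = 4.084×10⁻⁵ m².
T⁴ = P/(εσA) = 33.0/(0.28·5.67×10⁻⁸·4.084×10⁻⁵) = 5.090×10¹³ K⁴.
T = (5.090×10¹³)^(1/4).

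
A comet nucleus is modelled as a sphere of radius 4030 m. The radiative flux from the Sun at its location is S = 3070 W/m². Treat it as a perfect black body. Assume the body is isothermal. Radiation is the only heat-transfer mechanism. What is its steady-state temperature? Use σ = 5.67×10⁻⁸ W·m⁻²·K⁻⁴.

T ≈ 341 K

At equilibrium, absorbed power = emitted power.
Absorbing cross-section = πr² = 5.102×10⁷ m²; emitting surface = 4πr² = 2.041×10⁸ m² (ratio 4).
S·A_cross = εσ·A_surf·T⁴  ⇒  T⁴ = S/(4σ).
T⁴ = 1.00·3070/(4·5.67×10⁻⁸) = 1.354×10¹⁰ K⁴.
T = (1.354×10¹⁰)^(1/4).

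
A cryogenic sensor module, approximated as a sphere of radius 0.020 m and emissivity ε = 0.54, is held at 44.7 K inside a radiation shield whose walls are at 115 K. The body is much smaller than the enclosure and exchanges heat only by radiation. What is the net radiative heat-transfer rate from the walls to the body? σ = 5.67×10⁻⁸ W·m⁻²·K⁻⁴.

For a small grey body in a large enclosure: P_net = εσA(T_body⁴ − T_wall⁴).
A = 4πr² = 0.005027 m²; T_body⁴ − T_wall⁴ = 3.992×10⁶ − 1.749×10⁸ = -1.709×10⁸ K⁴.
|P_net| = 0.54·5.67×10⁻⁸·0.005027·1.709×10⁸.

P_net ≈ 0.0263 W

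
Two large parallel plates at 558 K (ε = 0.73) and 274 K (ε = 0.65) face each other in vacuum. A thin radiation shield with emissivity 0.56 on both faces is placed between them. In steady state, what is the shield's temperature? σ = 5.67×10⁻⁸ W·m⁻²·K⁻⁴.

T_s ≈ 480 K

In steady state the net flux on the hot side equals that on the cold side.
σ(T₁⁴−T_s⁴)/D₁ = σ(T_s⁴−T₂⁴)/D₂, with D₁ = 1/ε₁+1/ε_s−1 = 2.156, D₂ = 1/ε_s+1/ε₂−1 = 2.324.
Solve for T_s⁴: T_s⁴ = (D₂·T₁⁴ + D₁·T₂⁴)/(D₁+D₂) = 5.301×10¹⁰ K⁴.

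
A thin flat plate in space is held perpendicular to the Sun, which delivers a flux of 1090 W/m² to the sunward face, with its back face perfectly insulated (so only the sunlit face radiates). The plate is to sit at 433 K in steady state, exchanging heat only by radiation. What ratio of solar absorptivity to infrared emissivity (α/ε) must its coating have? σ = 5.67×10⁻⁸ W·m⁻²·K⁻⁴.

α/ε ≈ 1.83

Balance: αS·A = εσ·1A·T⁴ ⇒ α/ε = σT⁴/S.
α/ε = 5.67×10⁻⁸·(433)⁴/1090 = 5.67×10⁻⁸·3.515×10¹⁰/1090.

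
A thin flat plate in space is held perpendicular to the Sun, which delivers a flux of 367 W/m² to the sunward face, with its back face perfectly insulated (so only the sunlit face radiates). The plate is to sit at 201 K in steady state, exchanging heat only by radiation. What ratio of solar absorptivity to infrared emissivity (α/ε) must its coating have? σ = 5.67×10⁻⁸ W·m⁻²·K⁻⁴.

Balance: αS·A = εσ·1A·T⁴ ⇒ α/ε = σT⁴/S.
α/ε = 5.67×10⁻⁸·(201)⁴/367 = 5.67×10⁻⁸·1.632×10⁹/367.

α/ε ≈ 0.252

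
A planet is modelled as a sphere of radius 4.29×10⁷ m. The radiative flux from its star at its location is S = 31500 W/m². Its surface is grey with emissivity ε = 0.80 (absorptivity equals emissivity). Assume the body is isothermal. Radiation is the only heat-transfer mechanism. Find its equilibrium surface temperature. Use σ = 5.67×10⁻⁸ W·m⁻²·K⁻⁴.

T ≈ 610 K

At equilibrium, absorbed power = emitted power.
Absorbing cross-section = πr² = 5.782×10¹⁵ m²; emitting surface = 4πr² = 2.313×10¹⁶ m² (ratio 4).
εS·A_cross = εσ·A_surf·T⁴  ⇒  T⁴ = S/(4σ)   (ε cancels).
T⁴ = 31500/(4·5.67×10⁻⁸) = 1.389×10¹¹ K⁴.
T = (1.389×10¹¹)^(1/4).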